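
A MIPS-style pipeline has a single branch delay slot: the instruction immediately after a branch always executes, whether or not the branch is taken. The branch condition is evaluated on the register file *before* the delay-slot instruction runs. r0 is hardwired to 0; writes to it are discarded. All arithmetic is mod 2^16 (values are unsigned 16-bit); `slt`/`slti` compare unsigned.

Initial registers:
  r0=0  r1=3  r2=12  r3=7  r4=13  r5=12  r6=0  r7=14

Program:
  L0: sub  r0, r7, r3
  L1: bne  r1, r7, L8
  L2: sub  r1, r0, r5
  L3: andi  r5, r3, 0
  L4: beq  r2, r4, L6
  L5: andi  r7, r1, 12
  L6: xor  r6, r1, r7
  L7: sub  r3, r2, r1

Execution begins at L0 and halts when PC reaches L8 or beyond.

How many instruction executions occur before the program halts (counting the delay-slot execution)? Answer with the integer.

3

[0] sub  r0, r7, r3  →  {r0:0, r1:3, r2:12, r3:7, r4:13, r5:12, r6:0, r7:14}
[1] bne  r1, r7, L8  →  {r0:0, r1:3, r2:12, r3:7, r4:13, r5:12, r6:0, r7:14}  ⟨branch taken⟩
[2] sub  r1, r0, r5  →  {r0:0, r1:65524, r2:12, r3:7, r4:13, r5:12, r6:0, r7:14}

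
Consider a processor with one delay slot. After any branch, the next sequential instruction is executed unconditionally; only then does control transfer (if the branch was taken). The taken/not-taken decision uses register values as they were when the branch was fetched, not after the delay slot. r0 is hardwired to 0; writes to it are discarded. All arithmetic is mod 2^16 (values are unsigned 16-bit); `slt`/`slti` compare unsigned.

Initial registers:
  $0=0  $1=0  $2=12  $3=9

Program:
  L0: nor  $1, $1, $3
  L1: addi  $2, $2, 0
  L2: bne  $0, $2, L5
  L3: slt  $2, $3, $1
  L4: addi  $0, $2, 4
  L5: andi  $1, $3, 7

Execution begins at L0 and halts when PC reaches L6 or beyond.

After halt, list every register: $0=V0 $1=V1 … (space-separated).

$0=0 $1=1 $2=1 $3=9

#0 nor  $1, $1, $3 ; 0/65526/12/9
#1 addi  $2, $2, 0 ; 0/65526/12/9
#2 bne  $0, $2, L5 ; 0/65526/12/9 ; →target
#3 slt  $2, $3, $1 ; 0/65526/1/9
#5 andi  $1, $3, 7 ; 0/1/1/9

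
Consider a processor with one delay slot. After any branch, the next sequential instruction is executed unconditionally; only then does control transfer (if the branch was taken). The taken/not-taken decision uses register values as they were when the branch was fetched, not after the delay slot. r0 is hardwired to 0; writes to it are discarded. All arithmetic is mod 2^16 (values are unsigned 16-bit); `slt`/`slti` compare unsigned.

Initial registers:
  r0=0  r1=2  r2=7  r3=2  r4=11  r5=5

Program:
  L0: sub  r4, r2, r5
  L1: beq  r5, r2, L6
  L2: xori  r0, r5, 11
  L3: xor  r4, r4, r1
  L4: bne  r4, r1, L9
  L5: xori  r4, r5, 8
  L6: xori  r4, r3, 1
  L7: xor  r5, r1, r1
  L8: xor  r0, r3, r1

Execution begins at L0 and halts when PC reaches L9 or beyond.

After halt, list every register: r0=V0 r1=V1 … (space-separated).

r0=0 r1=2 r2=7 r3=2 r4=13 r5=5

#0 sub  r4, r2, r5 ; 0/2/7/2/2/5
#1 beq  r5, r2, L6 ; 0/2/7/2/2/5 ; →fallthru
#2 xori  r0, r5, 11 ; 0/2/7/2/2/5
#3 xor  r4, r4, r1 ; 0/2/7/2/0/5
#4 bne  r4, r1, L9 ; 0/2/7/2/0/5 ; →target
#5 xori  r4, r5, 8 ; 0/2/7/2/13/5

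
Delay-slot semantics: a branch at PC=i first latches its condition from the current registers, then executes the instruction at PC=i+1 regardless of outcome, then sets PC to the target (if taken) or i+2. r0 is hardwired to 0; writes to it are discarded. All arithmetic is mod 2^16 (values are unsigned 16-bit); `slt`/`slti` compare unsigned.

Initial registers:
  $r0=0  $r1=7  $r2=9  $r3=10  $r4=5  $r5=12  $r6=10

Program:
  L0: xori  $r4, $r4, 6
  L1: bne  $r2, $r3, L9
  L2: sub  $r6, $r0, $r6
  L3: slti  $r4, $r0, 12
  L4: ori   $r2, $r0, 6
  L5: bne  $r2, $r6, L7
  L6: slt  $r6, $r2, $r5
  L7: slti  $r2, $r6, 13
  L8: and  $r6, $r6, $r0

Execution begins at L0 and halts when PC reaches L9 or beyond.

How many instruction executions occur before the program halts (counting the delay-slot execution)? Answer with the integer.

3

#0 xori  $r4, $r4, 6 ; 0/7/9/10/3/12/10
#1 bne  $r2, $r3, L9 ; 0/7/9/10/3/12/10 ; →target
#2 sub  $r6, $r0, $r6 ; 0/7/9/10/3/12/65526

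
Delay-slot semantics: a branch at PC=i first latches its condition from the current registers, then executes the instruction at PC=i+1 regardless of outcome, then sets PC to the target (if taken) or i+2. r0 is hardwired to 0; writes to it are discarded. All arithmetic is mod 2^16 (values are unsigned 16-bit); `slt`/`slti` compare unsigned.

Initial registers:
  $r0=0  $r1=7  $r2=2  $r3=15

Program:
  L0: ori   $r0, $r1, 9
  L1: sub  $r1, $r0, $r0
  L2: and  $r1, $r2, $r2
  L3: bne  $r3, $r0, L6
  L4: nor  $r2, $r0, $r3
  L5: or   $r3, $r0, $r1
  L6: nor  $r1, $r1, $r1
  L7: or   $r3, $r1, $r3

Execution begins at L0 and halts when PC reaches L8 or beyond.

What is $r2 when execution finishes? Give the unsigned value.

PC=0  ori   $r0, $r1, 9      | $r0=0 $r1=7 $r2=2 $r3=15
PC=1  sub  $r1, $r0, $r0     | $r0=0 $r1=0 $r2=2 $r3=15
PC=2  and  $r1, $r2, $r2     | $r0=0 $r1=2 $r2=2 $r3=15
PC=3  bne  $r3, $r0, L6      | $r0=0 $r1=2 $r2=2 $r3=15  [TAKEN]
PC=4  nor  $r2, $r0, $r3     | $r0=0 $r1=2 $r2=65520 $r3=15
PC=6  nor  $r1, $r1, $r1     | $r0=0 $r1=65533 $r2=65520 $r3=15
PC=7  or   $r3, $r1, $r3     | $r0=0 $r1=65533 $r2=65520 $r3=65535

65520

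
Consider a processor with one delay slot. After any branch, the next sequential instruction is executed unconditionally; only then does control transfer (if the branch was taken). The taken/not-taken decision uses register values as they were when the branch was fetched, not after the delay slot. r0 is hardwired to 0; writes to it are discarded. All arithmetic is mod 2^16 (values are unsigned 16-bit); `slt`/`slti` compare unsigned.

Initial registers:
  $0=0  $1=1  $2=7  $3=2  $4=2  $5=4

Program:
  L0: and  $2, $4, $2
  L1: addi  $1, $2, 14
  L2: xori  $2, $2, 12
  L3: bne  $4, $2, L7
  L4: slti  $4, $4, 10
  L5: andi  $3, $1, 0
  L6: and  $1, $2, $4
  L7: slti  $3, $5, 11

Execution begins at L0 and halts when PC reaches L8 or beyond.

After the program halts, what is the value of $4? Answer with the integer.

1

[0] and  $2, $4, $2  →  {$0:0, $1:1, $2:2, $3:2, $4:2, $5:4}
[1] addi  $1, $2, 14  →  {$0:0, $1:16, $2:2, $3:2, $4:2, $5:4}
[2] xori  $2, $2, 12  →  {$0:0, $1:16, $2:14, $3:2, $4:2, $5:4}
[3] bne  $4, $2, L7  →  {$0:0, $1:16, $2:14, $3:2, $4:2, $5:4}  ⟨branch taken⟩
[4] slti  $4, $4, 10  →  {$0:0, $1:16, $2:14, $3:2, $4:1, $5:4}
[7] slti  $3, $5, 11  →  {$0:0, $1:16, $2:14, $3:1, $4:1, $5:4}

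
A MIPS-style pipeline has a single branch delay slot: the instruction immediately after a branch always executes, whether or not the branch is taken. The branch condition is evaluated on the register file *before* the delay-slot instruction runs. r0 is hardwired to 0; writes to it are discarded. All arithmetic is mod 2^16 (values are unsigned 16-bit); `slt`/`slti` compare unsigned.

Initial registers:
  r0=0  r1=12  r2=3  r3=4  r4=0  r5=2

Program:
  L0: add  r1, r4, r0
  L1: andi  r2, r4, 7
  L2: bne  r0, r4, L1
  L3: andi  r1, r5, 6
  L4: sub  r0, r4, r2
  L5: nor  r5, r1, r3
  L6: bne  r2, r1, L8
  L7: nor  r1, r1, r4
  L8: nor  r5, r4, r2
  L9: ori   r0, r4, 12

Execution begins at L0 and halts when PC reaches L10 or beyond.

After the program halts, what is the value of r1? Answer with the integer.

65533

[0] add  r1, r4, r0  →  {r0:0, r1:0, r2:3, r3:4, r4:0, r5:2}
[1] andi  r2, r4, 7  →  {r0:0, r1:0, r2:0, r3:4, r4:0, r5:2}
[2] bne  r0, r4, L1  →  {r0:0, r1:0, r2:0, r3:4, r4:0, r5:2}  ⟨branch fallthrough⟩
[3] andi  r1, r5, 6  →  {r0:0, r1:2, r2:0, r3:4, r4:0, r5:2}
[4] sub  r0, r4, r2  →  {r0:0, r1:2, r2:0, r3:4, r4:0, r5:2}
[5] nor  r5, r1, r3  →  {r0:0, r1:2, r2:0, r3:4, r4:0, r5:65529}
[6] bne  r2, r1, L8  →  {r0:0, r1:2, r2:0, r3:4, r4:0, r5:65529}  ⟨branch taken⟩
[7] nor  r1, r1, r4  →  {r0:0, r1:65533, r2:0, r3:4, r4:0, r5:65529}
[8] nor  r5, r4, r2  →  {r0:0, r1:65533, r2:0, r3:4, r4:0, r5:65535}
[9] ori   r0, r4, 12  →  {r0:0, r1:65533, r2:0, r3:4, r4:0, r5:65535}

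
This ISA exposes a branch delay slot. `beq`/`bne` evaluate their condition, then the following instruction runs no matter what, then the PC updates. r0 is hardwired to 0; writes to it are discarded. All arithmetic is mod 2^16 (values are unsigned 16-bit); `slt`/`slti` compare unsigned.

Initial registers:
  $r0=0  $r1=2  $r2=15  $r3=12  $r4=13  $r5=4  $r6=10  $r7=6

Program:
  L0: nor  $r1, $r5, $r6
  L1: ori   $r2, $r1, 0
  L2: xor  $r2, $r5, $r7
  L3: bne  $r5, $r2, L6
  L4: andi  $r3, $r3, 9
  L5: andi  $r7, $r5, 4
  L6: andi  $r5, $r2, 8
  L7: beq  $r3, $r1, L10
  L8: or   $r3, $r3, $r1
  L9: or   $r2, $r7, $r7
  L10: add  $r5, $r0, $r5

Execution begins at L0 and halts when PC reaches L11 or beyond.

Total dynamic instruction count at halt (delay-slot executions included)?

10

  step pc=0: nor  $r1, $r5, $r6  regs=(0,65521,15,12,13,4,10,6)
  step pc=1: ori   $r2, $r1, 0  regs=(0,65521,65521,12,13,4,10,6)
  step pc=2: xor  $r2, $r5, $r7  regs=(0,65521,2,12,13,4,10,6)
  step pc=3: bne  $r5, $r2, L6  cond=T  regs=(0,65521,2,12,13,4,10,6)
  step pc=4: andi  $r3, $r3, 9  regs=(0,65521,2,8,13,4,10,6)
  step pc=6: andi  $r5, $r2, 8  regs=(0,65521,2,8,13,0,10,6)
  step pc=7: beq  $r3, $r1, L10  cond=F  regs=(0,65521,2,8,13,0,10,6)
  step pc=8: or   $r3, $r3, $r1  regs=(0,65521,2,65529,13,0,10,6)
  step pc=9: or   $r2, $r7, $r7  regs=(0,65521,6,65529,13,0,10,6)
  step pc=10: add  $r5, $r0, $r5  regs=(0,65521,6,65529,13,0,10,6)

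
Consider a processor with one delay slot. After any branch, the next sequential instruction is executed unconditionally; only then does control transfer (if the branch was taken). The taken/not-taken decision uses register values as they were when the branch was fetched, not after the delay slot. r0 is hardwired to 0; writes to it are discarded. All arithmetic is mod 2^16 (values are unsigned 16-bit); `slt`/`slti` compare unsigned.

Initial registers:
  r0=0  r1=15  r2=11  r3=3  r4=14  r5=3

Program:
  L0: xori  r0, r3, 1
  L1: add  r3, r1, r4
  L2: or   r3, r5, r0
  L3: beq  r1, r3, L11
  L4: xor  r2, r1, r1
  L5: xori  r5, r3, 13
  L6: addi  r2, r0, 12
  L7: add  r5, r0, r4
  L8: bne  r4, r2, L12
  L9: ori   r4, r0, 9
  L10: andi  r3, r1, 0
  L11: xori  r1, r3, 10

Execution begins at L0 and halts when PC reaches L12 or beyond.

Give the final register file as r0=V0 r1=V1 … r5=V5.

r0=0 r1=15 r2=12 r3=3 r4=9 r5=14

PC=0  xori  r0, r3, 1        | r0=0 r1=15 r2=11 r3=3 r4=14 r5=3
PC=1  add  r3, r1, r4        | r0=0 r1=15 r2=11 r3=29 r4=14 r5=3
PC=2  or   r3, r5, r0        | r0=0 r1=15 r2=11 r3=3 r4=14 r5=3
PC=3  beq  r1, r3, L11       | r0=0 r1=15 r2=11 r3=3 r4=14 r5=3  [not taken]
PC=4  xor  r2, r1, r1        | r0=0 r1=15 r2=0 r3=3 r4=14 r5=3
PC=5  xori  r5, r3, 13       | r0=0 r1=15 r2=0 r3=3 r4=14 r5=14
PC=6  addi  r2, r0, 12       | r0=0 r1=15 r2=12 r3=3 r4=14 r5=14
PC=7  add  r5, r0, r4        | r0=0 r1=15 r2=12 r3=3 r4=14 r5=14
PC=8  bne  r4, r2, L12       | r0=0 r1=15 r2=12 r3=3 r4=14 r5=14  [TAKEN]
PC=9  ori   r4, r0, 9        | r0=0 r1=15 r2=12 r3=3 r4=9 r5=14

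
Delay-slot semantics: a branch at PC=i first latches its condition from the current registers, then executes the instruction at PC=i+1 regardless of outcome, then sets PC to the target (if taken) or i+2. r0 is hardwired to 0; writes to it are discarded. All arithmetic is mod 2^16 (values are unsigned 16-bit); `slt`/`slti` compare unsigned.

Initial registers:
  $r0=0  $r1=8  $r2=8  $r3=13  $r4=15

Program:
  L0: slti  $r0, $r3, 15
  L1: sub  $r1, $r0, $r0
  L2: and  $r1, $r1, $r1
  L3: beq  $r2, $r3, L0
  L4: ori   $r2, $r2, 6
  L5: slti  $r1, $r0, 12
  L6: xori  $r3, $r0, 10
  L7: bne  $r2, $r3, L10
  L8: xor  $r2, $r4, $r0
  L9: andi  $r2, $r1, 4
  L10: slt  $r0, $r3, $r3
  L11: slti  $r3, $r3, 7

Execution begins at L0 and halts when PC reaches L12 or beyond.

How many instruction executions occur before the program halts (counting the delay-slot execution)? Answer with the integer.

11

[0] slti  $r0, $r3, 15  →  {$r0:0, $r1:8, $r2:8, $r3:13, $r4:15}
[1] sub  $r1, $r0, $r0  →  {$r0:0, $r1:0, $r2:8, $r3:13, $r4:15}
[2] and  $r1, $r1, $r1  →  {$r0:0, $r1:0, $r2:8, $r3:13, $r4:15}
[3] beq  $r2, $r3, L0  →  {$r0:0, $r1:0, $r2:8, $r3:13, $r4:15}  ⟨branch fallthrough⟩
[4] ori   $r2, $r2, 6  →  {$r0:0, $r1:0, $r2:14, $r3:13, $r4:15}
[5] slti  $r1, $r0, 12  →  {$r0:0, $r1:1, $r2:14, $r3:13, $r4:15}
[6] xori  $r3, $r0, 10  →  {$r0:0, $r1:1, $r2:14, $r3:10, $r4:15}
[7] bne  $r2, $r3, L10  →  {$r0:0, $r1:1, $r2:14, $r3:10, $r4:15}  ⟨branch taken⟩
[8] xor  $r2, $r4, $r0  →  {$r0:0, $r1:1, $r2:15, $r3:10, $r4:15}
[10] slt  $r0, $r3, $r3  →  {$r0:0, $r1:1, $r2:15, $r3:10, $r4:15}
[11] slti  $r3, $r3, 7  →  {$r0:0, $r1:1, $r2:15, $r3:0, $r4:15}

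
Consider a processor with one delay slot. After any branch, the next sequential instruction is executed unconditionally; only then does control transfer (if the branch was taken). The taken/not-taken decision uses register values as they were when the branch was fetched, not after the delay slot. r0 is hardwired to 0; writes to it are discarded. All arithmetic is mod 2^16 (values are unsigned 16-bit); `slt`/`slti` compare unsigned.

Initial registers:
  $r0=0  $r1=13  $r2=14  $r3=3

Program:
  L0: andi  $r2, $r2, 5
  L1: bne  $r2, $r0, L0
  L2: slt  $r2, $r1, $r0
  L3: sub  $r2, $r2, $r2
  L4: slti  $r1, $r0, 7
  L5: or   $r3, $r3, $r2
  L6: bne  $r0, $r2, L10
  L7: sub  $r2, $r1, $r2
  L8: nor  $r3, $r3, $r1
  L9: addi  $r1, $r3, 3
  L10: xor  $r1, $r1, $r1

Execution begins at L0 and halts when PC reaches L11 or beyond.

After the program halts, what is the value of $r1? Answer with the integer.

PC=0  andi  $r2, $r2, 5      | $r0=0 $r1=13 $r2=4 $r3=3
PC=1  bne  $r2, $r0, L0      | $r0=0 $r1=13 $r2=4 $r3=3  [TAKEN]
PC=2  slt  $r2, $r1, $r0     | $r0=0 $r1=13 $r2=0 $r3=3
PC=0  andi  $r2, $r2, 5      | $r0=0 $r1=13 $r2=0 $r3=3
PC=1  bne  $r2, $r0, L0      | $r0=0 $r1=13 $r2=0 $r3=3  [not taken]
PC=2  slt  $r2, $r1, $r0     | $r0=0 $r1=13 $r2=0 $r3=3
PC=3  sub  $r2, $r2, $r2     | $r0=0 $r1=13 $r2=0 $r3=3
PC=4  slti  $r1, $r0, 7      | $r0=0 $r1=1 $r2=0 $r3=3
PC=5  or   $r3, $r3, $r2     | $r0=0 $r1=1 $r2=0 $r3=3
PC=6  bne  $r0, $r2, L10     | $r0=0 $r1=1 $r2=0 $r3=3  [not taken]
PC=7  sub  $r2, $r1, $r2     | $r0=0 $r1=1 $r2=1 $r3=3
PC=8  nor  $r3, $r3, $r1     | $r0=0 $r1=1 $r2=1 $r3=65532
PC=9  addi  $r1, $r3, 3      | $r0=0 $r1=65535 $r2=1 $r3=65532
PC=10 xor  $r1, $r1, $r1     | $r0=0 $r1=0 $r2=1 $r3=65532

0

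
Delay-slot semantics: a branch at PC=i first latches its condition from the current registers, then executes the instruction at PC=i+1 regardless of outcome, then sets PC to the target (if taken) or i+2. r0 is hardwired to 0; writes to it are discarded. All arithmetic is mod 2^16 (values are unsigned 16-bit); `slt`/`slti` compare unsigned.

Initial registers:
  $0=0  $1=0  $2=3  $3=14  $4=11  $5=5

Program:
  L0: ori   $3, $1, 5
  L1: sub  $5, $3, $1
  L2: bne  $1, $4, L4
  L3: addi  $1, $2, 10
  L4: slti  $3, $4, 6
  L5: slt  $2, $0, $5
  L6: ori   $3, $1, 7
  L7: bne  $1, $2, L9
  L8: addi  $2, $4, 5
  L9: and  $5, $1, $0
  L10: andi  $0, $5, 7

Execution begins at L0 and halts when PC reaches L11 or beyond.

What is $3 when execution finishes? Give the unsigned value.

  step pc=0: ori   $3, $1, 5  regs=(0,0,3,5,11,5)
  step pc=1: sub  $5, $3, $1  regs=(0,0,3,5,11,5)
  step pc=2: bne  $1, $4, L4  cond=T  regs=(0,0,3,5,11,5)
  step pc=3: addi  $1, $2, 10  regs=(0,13,3,5,11,5)
  step pc=4: slti  $3, $4, 6  regs=(0,13,3,0,11,5)
  step pc=5: slt  $2, $0, $5  regs=(0,13,1,0,11,5)
  step pc=6: ori   $3, $1, 7  regs=(0,13,1,15,11,5)
  step pc=7: bne  $1, $2, L9  cond=T  regs=(0,13,1,15,11,5)
  step pc=8: addi  $2, $4, 5  regs=(0,13,16,15,11,5)
  step pc=9: and  $5, $1, $0  regs=(0,13,16,15,11,0)
  step pc=10: andi  $0, $5, 7  regs=(0,13,16,15,11,0)

15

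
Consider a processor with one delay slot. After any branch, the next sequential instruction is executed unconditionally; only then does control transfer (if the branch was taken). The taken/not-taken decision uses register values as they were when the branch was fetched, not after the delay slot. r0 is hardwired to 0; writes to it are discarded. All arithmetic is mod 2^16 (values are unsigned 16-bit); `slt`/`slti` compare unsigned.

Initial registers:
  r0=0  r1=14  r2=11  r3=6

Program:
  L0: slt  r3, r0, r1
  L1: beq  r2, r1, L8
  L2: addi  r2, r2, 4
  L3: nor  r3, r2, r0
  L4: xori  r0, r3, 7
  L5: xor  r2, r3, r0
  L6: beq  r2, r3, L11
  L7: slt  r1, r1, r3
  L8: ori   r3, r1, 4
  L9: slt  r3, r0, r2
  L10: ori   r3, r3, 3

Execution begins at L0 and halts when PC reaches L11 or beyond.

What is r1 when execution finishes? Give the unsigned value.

PC=0  slt  r3, r0, r1        | r0=0 r1=14 r2=11 r3=1
PC=1  beq  r2, r1, L8        | r0=0 r1=14 r2=11 r3=1  [not taken]
PC=2  addi  r2, r2, 4        | r0=0 r1=14 r2=15 r3=1
PC=3  nor  r3, r2, r0        | r0=0 r1=14 r2=15 r3=65520
PC=4  xori  r0, r3, 7        | r0=0 r1=14 r2=15 r3=65520
PC=5  xor  r2, r3, r0        | r0=0 r1=14 r2=65520 r3=65520
PC=6  beq  r2, r3, L11       | r0=0 r1=14 r2=65520 r3=65520  [TAKEN]
PC=7  slt  r1, r1, r3        | r0=0 r1=1 r2=65520 r3=65520

1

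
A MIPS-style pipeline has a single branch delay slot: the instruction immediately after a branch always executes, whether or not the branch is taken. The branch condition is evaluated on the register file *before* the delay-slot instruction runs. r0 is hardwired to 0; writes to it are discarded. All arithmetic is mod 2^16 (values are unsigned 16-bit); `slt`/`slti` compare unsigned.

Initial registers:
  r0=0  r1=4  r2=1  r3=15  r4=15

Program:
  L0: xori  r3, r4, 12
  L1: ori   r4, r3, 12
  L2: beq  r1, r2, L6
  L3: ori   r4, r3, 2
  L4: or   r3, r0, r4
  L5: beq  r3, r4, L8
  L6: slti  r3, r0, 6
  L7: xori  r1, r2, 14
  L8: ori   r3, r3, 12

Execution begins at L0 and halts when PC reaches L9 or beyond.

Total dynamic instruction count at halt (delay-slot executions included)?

8

[0] xori  r3, r4, 12  →  {r0:0, r1:4, r2:1, r3:3, r4:15}
[1] ori   r4, r3, 12  →  {r0:0, r1:4, r2:1, r3:3, r4:15}
[2] beq  r1, r2, L6  →  {r0:0, r1:4, r2:1, r3:3, r4:15}  ⟨branch fallthrough⟩
[3] ori   r4, r3, 2  →  {r0:0, r1:4, r2:1, r3:3, r4:3}
[4] or   r3, r0, r4  →  {r0:0, r1:4, r2:1, r3:3, r4:3}
[5] beq  r3, r4, L8  →  {r0:0, r1:4, r2:1, r3:3, r4:3}  ⟨branch taken⟩
[6] slti  r3, r0, 6  →  {r0:0, r1:4, r2:1, r3:1, r4:3}
[8] ori   r3, r3, 12  →  {r0:0, r1:4, r2:1, r3:13, r4:3}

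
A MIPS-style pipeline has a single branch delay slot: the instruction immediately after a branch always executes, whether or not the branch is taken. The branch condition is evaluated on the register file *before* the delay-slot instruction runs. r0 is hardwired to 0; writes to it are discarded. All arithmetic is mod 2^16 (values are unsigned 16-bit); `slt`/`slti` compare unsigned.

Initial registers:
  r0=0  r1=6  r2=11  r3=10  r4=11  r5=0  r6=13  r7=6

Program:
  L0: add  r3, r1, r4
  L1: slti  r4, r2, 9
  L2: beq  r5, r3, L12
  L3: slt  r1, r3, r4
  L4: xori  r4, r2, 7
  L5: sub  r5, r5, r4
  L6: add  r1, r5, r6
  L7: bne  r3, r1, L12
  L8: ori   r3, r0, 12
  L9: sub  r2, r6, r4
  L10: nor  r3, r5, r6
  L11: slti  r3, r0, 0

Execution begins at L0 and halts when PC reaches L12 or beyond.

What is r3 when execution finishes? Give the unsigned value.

[0] add  r3, r1, r4  →  {r0:0, r1:6, r2:11, r3:17, r4:11, r5:0, r6:13, r7:6}
[1] slti  r4, r2, 9  →  {r0:0, r1:6, r2:11, r3:17, r4:0, r5:0, r6:13, r7:6}
[2] beq  r5, r3, L12  →  {r0:0, r1:6, r2:11, r3:17, r4:0, r5:0, r6:13, r7:6}  ⟨branch fallthrough⟩
[3] slt  r1, r3, r4  →  {r0:0, r1:0, r2:11, r3:17, r4:0, r5:0, r6:13, r7:6}
[4] xori  r4, r2, 7  →  {r0:0, r1:0, r2:11, r3:17, r4:12, r5:0, r6:13, r7:6}
[5] sub  r5, r5, r4  →  {r0:0, r1:0, r2:11, r3:17, r4:12, r5:65524, r6:13, r7:6}
[6] add  r1, r5, r6  →  {r0:0, r1:1, r2:11, r3:17, r4:12, r5:65524, r6:13, r7:6}
[7] bne  r3, r1, L12  →  {r0:0, r1:1, r2:11, r3:17, r4:12, r5:65524, r6:13, r7:6}  ⟨branch taken⟩
[8] ori   r3, r0, 12  →  {r0:0, r1:1, r2:11, r3:12, r4:12, r5:65524, r6:13, r7:6}

12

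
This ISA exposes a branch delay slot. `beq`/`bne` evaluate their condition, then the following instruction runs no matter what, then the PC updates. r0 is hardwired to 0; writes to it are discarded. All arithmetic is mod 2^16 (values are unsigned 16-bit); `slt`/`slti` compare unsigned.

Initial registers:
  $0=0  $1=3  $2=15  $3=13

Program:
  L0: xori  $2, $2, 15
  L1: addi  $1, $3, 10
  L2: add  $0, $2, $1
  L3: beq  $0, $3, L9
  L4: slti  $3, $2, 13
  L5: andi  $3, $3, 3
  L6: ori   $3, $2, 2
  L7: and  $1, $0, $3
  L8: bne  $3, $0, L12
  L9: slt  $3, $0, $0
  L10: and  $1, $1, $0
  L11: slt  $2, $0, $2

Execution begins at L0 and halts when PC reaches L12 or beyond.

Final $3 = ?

PC=0  xori  $2, $2, 15       | $0=0 $1=3 $2=0 $3=13
PC=1  addi  $1, $3, 10       | $0=0 $1=23 $2=0 $3=13
PC=2  add  $0, $2, $1        | $0=0 $1=23 $2=0 $3=13
PC=3  beq  $0, $3, L9        | $0=0 $1=23 $2=0 $3=13  [not taken]
PC=4  slti  $3, $2, 13       | $0=0 $1=23 $2=0 $3=1
PC=5  andi  $3, $3, 3        | $0=0 $1=23 $2=0 $3=1
PC=6  ori   $3, $2, 2        | $0=0 $1=23 $2=0 $3=2
PC=7  and  $1, $0, $3        | $0=0 $1=0 $2=0 $3=2
PC=8  bne  $3, $0, L12       | $0=0 $1=0 $2=0 $3=2  [TAKEN]
PC=9  slt  $3, $0, $0        | $0=0 $1=0 $2=0 $3=0

0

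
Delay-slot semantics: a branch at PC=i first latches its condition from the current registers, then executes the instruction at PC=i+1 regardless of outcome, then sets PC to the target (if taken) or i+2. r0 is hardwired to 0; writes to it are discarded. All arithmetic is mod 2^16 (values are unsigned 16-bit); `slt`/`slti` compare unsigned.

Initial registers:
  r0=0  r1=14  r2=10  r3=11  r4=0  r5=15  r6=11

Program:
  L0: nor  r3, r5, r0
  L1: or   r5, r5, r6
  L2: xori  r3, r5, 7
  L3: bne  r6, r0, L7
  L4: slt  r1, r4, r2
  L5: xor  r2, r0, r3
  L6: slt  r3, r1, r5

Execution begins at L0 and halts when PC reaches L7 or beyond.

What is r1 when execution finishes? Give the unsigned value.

1

#0 nor  r3, r5, r0 ; 0/14/10/65520/0/15/11
#1 or   r5, r5, r6 ; 0/14/10/65520/0/15/11
#2 xori  r3, r5, 7 ; 0/14/10/8/0/15/11
#3 bne  r6, r0, L7 ; 0/14/10/8/0/15/11 ; →target
#4 slt  r1, r4, r2 ; 0/1/10/8/0/15/11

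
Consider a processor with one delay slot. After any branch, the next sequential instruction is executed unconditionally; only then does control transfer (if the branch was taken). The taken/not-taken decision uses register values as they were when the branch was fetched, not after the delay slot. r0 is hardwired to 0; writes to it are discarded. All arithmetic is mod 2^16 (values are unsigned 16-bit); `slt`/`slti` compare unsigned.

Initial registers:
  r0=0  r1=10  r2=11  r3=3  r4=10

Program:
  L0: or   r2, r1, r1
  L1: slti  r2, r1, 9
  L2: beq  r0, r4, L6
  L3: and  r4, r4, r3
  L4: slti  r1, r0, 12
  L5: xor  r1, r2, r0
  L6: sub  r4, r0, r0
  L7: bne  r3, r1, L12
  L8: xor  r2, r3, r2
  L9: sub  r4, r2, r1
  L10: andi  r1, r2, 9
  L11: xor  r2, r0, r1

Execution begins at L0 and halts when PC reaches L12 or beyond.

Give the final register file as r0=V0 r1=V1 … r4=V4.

  step pc=0: or   r2, r1, r1  regs=(0,10,10,3,10)
  step pc=1: slti  r2, r1, 9  regs=(0,10,0,3,10)
  step pc=2: beq  r0, r4, L6  cond=F  regs=(0,10,0,3,10)
  step pc=3: and  r4, r4, r3  regs=(0,10,0,3,2)
  step pc=4: slti  r1, r0, 12  regs=(0,1,0,3,2)
  step pc=5: xor  r1, r2, r0  regs=(0,0,0,3,2)
  step pc=6: sub  r4, r0, r0  regs=(0,0,0,3,0)
  step pc=7: bne  r3, r1, L12  cond=T  regs=(0,0,0,3,0)
  step pc=8: xor  r2, r3, r2  regs=(0,0,3,3,0)

r0=0 r1=0 r2=3 r3=3 r4=0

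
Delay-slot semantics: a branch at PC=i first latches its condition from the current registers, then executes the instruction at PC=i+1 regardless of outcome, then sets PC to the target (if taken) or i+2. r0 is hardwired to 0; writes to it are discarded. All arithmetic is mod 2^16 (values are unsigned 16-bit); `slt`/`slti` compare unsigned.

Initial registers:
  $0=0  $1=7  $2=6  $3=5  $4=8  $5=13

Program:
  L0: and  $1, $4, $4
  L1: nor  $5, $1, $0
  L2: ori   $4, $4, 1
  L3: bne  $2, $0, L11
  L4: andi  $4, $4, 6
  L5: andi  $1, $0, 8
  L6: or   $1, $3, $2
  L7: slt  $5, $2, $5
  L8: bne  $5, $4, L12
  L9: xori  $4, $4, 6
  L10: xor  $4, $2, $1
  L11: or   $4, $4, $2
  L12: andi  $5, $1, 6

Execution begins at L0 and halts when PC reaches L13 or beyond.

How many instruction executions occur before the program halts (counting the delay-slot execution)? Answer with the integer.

7

#0 and  $1, $4, $4 ; 0/8/6/5/8/13
#1 nor  $5, $1, $0 ; 0/8/6/5/8/65527
#2 ori   $4, $4, 1 ; 0/8/6/5/9/65527
#3 bne  $2, $0, L11 ; 0/8/6/5/9/65527 ; →target
#4 andi  $4, $4, 6 ; 0/8/6/5/0/65527
#11 or   $4, $4, $2 ; 0/8/6/5/6/65527
#12 andi  $5, $1, 6 ; 0/8/6/5/6/0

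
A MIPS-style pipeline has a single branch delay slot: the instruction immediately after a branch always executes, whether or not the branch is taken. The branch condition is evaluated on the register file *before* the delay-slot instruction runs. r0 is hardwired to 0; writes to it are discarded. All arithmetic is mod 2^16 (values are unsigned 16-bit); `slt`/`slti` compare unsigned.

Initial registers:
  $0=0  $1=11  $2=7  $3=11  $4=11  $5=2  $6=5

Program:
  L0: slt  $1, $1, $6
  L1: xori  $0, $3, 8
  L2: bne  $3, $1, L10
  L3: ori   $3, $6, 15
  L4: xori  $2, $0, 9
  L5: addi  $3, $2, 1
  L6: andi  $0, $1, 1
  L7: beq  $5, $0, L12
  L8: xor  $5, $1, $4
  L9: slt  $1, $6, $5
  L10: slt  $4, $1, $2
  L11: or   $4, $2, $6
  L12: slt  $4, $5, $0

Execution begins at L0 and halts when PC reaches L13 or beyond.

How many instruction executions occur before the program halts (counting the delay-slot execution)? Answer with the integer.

7

[0] slt  $1, $1, $6  →  {$0:0, $1:0, $2:7, $3:11, $4:11, $5:2, $6:5}
[1] xori  $0, $3, 8  →  {$0:0, $1:0, $2:7, $3:11, $4:11, $5:2, $6:5}
[2] bne  $3, $1, L10  →  {$0:0, $1:0, $2:7, $3:11, $4:11, $5:2, $6:5}  ⟨branch taken⟩
[3] ori   $3, $6, 15  →  {$0:0, $1:0, $2:7, $3:15, $4:11, $5:2, $6:5}
[10] slt  $4, $1, $2  →  {$0:0, $1:0, $2:7, $3:15, $4:1, $5:2, $6:5}
[11] or   $4, $2, $6  →  {$0:0, $1:0, $2:7, $3:15, $4:7, $5:2, $6:5}
[12] slt  $4, $5, $0  →  {$0:0, $1:0, $2:7, $3:15, $4:0, $5:2, $6:5}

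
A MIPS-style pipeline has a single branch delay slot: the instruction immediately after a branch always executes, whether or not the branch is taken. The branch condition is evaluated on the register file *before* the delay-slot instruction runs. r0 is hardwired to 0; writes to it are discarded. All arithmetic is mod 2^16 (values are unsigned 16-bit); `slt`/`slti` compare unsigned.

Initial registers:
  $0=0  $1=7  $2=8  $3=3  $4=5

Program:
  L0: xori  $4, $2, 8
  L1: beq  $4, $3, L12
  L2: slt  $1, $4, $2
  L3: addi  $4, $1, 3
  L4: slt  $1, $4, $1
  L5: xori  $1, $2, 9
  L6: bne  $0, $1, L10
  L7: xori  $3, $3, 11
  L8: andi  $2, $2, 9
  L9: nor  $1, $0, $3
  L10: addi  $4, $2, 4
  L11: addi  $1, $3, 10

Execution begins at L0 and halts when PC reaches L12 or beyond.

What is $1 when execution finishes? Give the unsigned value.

18

[0] xori  $4, $2, 8  →  {$0:0, $1:7, $2:8, $3:3, $4:0}
[1] beq  $4, $3, L12  →  {$0:0, $1:7, $2:8, $3:3, $4:0}  ⟨branch fallthrough⟩
[2] slt  $1, $4, $2  →  {$0:0, $1:1, $2:8, $3:3, $4:0}
[3] addi  $4, $1, 3  →  {$0:0, $1:1, $2:8, $3:3, $4:4}
[4] slt  $1, $4, $1  →  {$0:0, $1:0, $2:8, $3:3, $4:4}
[5] xori  $1, $2, 9  →  {$0:0, $1:1, $2:8, $3:3, $4:4}
[6] bne  $0, $1, L10  →  {$0:0, $1:1, $2:8, $3:3, $4:4}  ⟨branch taken⟩
[7] xori  $3, $3, 11  →  {$0:0, $1:1, $2:8, $3:8, $4:4}
[10] addi  $4, $2, 4  →  {$0:0, $1:1, $2:8, $3:8, $4:12}
[11] addi  $1, $3, 10  →  {$0:0, $1:18, $2:8, $3:8, $4:12}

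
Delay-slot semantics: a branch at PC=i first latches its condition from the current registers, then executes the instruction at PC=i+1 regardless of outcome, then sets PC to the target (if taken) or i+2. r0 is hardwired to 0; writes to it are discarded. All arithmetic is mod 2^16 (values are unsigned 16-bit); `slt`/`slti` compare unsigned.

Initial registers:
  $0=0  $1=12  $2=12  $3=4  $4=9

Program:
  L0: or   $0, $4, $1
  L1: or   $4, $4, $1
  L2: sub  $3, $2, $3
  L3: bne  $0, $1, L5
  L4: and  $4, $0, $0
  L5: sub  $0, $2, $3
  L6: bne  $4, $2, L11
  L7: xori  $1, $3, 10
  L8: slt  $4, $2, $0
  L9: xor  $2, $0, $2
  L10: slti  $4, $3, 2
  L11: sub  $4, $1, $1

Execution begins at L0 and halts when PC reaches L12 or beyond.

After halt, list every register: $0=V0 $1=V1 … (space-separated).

  step pc=0: or   $0, $4, $1  regs=(0,12,12,4,9)
  step pc=1: or   $4, $4, $1  regs=(0,12,12,4,13)
  step pc=2: sub  $3, $2, $3  regs=(0,12,12,8,13)
  step pc=3: bne  $0, $1, L5  cond=T  regs=(0,12,12,8,13)
  step pc=4: and  $4, $0, $0  regs=(0,12,12,8,0)
  step pc=5: sub  $0, $2, $3  regs=(0,12,12,8,0)
  step pc=6: bne  $4, $2, L11  cond=T  regs=(0,12,12,8,0)
  step pc=7: xori  $1, $3, 10  regs=(0,2,12,8,0)
  step pc=11: sub  $4, $1, $1  regs=(0,2,12,8,0)

$0=0 $1=2 $2=12 $3=8 $4=0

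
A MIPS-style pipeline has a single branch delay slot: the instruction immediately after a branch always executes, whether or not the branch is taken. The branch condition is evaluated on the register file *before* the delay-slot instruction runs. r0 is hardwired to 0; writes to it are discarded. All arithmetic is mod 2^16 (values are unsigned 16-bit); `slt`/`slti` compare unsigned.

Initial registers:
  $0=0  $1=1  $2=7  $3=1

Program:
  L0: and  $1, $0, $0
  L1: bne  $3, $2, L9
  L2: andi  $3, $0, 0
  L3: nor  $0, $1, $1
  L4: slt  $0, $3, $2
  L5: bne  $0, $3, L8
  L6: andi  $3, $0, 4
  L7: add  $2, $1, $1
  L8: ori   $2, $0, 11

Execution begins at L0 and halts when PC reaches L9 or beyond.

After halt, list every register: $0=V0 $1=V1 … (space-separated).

$0=0 $1=0 $2=7 $3=0

  step pc=0: and  $1, $0, $0  regs=(0,0,7,1)
  step pc=1: bne  $3, $2, L9  cond=T  regs=(0,0,7,1)
  step pc=2: andi  $3, $0, 0  regs=(0,0,7,0)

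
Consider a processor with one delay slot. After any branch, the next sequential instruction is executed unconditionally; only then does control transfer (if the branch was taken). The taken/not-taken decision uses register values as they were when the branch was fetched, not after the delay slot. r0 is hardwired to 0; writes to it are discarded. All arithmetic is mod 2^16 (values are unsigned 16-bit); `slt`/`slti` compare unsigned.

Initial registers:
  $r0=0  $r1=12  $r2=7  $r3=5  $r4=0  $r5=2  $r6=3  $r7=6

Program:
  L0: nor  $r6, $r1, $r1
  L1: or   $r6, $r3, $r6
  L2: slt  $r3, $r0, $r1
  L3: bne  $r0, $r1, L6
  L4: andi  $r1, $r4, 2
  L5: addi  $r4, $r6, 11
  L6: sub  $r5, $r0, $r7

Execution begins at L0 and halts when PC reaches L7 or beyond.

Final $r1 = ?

  step pc=0: nor  $r6, $r1, $r1  regs=(0,12,7,5,0,2,65523,6)
  step pc=1: or   $r6, $r3, $r6  regs=(0,12,7,5,0,2,65527,6)
  step pc=2: slt  $r3, $r0, $r1  regs=(0,12,7,1,0,2,65527,6)
  step pc=3: bne  $r0, $r1, L6  cond=T  regs=(0,12,7,1,0,2,65527,6)
  step pc=4: andi  $r1, $r4, 2  regs=(0,0,7,1,0,2,65527,6)
  step pc=6: sub  $r5, $r0, $r7  regs=(0,0,7,1,0,65530,65527,6)

0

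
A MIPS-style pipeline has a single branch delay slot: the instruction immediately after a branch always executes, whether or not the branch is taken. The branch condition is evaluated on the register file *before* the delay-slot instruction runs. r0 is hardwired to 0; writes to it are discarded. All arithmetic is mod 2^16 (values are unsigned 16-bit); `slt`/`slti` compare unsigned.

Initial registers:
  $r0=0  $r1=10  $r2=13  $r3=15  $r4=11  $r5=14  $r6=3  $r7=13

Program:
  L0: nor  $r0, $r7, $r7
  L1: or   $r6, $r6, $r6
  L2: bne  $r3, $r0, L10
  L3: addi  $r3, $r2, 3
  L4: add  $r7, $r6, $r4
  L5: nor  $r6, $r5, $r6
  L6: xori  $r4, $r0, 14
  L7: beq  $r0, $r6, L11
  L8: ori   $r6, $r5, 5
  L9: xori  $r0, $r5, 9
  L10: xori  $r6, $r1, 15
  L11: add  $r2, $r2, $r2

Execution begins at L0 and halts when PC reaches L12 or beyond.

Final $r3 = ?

  step pc=0: nor  $r0, $r7, $r7  regs=(0,10,13,15,11,14,3,13)
  step pc=1: or   $r6, $r6, $r6  regs=(0,10,13,15,11,14,3,13)
  step pc=2: bne  $r3, $r0, L10  cond=T  regs=(0,10,13,15,11,14,3,13)
  step pc=3: addi  $r3, $r2, 3  regs=(0,10,13,16,11,14,3,13)
  step pc=10: xori  $r6, $r1, 15  regs=(0,10,13,16,11,14,5,13)
  step pc=11: add  $r2, $r2, $r2  regs=(0,10,26,16,11,14,5,13)

16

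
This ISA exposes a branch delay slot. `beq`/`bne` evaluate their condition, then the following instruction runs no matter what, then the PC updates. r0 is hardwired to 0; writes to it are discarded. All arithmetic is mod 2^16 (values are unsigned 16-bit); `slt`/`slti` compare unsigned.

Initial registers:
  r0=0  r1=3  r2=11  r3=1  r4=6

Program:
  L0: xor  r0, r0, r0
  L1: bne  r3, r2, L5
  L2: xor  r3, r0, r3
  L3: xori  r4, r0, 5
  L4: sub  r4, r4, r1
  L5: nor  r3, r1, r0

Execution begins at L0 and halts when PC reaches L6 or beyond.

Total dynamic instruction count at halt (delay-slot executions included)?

4

  step pc=0: xor  r0, r0, r0  regs=(0,3,11,1,6)
  step pc=1: bne  r3, r2, L5  cond=T  regs=(0,3,11,1,6)
  step pc=2: xor  r3, r0, r3  regs=(0,3,11,1,6)
  step pc=5: nor  r3, r1, r0  regs=(0,3,11,65532,6)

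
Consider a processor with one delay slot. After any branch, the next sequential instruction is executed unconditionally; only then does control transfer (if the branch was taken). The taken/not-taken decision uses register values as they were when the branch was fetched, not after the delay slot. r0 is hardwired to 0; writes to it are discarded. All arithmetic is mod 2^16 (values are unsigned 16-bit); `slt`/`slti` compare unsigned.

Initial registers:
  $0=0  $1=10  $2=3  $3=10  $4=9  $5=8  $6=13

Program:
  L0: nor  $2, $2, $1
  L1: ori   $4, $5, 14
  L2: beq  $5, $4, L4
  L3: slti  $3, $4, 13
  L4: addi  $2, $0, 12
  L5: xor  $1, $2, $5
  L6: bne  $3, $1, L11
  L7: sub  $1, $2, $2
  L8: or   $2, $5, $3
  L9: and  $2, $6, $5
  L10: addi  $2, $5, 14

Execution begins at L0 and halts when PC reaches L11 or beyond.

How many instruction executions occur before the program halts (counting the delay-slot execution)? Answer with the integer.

8

#0 nor  $2, $2, $1 ; 0/10/65524/10/9/8/13
#1 ori   $4, $5, 14 ; 0/10/65524/10/14/8/13
#2 beq  $5, $4, L4 ; 0/10/65524/10/14/8/13 ; →fallthru
#3 slti  $3, $4, 13 ; 0/10/65524/0/14/8/13
#4 addi  $2, $0, 12 ; 0/10/12/0/14/8/13
#5 xor  $1, $2, $5 ; 0/4/12/0/14/8/13
#6 bne  $3, $1, L11 ; 0/4/12/0/14/8/13 ; →target
#7 sub  $1, $2, $2 ; 0/0/12/0/14/8/13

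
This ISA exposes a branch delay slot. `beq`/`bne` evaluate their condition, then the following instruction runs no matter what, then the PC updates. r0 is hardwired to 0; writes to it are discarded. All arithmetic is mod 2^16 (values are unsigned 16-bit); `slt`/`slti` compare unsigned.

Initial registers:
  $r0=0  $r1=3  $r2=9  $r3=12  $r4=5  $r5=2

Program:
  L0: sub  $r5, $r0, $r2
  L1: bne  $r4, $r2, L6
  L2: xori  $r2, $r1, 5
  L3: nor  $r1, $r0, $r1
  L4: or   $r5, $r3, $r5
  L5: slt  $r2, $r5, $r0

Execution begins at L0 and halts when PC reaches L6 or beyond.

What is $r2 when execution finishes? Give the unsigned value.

[0] sub  $r5, $r0, $r2  →  {$r0:0, $r1:3, $r2:9, $r3:12, $r4:5, $r5:65527}
[1] bne  $r4, $r2, L6  →  {$r0:0, $r1:3, $r2:9, $r3:12, $r4:5, $r5:65527}  ⟨branch taken⟩
[2] xori  $r2, $r1, 5  →  {$r0:0, $r1:3, $r2:6, $r3:12, $r4:5, $r5:65527}

6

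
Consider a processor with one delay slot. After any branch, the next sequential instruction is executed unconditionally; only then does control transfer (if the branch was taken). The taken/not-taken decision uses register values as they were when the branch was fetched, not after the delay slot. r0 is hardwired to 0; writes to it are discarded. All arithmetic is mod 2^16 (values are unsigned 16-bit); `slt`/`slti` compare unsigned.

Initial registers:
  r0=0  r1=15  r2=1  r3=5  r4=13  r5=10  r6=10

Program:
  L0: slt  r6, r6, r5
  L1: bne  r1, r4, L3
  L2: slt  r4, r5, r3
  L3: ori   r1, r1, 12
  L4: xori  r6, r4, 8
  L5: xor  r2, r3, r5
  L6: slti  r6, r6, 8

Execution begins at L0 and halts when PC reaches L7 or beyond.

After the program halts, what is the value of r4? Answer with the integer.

0

PC=0  slt  r6, r6, r5        | r0=0 r1=15 r2=1 r3=5 r4=13 r5=10 r6=0
PC=1  bne  r1, r4, L3        | r0=0 r1=15 r2=1 r3=5 r4=13 r5=10 r6=0  [TAKEN]
PC=2  slt  r4, r5, r3        | r0=0 r1=15 r2=1 r3=5 r4=0 r5=10 r6=0
PC=3  ori   r1, r1, 12       | r0=0 r1=15 r2=1 r3=5 r4=0 r5=10 r6=0
PC=4  xori  r6, r4, 8        | r0=0 r1=15 r2=1 r3=5 r4=0 r5=10 r6=8
PC=5  xor  r2, r3, r5        | r0=0 r1=15 r2=15 r3=5 r4=0 r5=10 r6=8
PC=6  slti  r6, r6, 8        | r0=0 r1=15 r2=15 r3=5 r4=0 r5=10 r6=0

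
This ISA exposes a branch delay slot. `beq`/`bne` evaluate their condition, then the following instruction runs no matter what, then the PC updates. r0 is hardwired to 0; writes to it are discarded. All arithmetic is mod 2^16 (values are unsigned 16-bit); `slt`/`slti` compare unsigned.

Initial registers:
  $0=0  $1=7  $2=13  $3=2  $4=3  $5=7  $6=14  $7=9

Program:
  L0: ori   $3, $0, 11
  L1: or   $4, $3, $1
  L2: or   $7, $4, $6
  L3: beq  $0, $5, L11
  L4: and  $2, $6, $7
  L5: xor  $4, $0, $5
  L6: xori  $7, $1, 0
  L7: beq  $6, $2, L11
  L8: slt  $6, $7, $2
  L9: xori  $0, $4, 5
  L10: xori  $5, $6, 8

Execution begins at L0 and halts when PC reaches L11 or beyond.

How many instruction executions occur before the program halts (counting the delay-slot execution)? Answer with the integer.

9

PC=0  ori   $3, $0, 11       | $0=0 $1=7 $2=13 $3=11 $4=3 $5=7 $6=14 $7=9
PC=1  or   $4, $3, $1        | $0=0 $1=7 $2=13 $3=11 $4=15 $5=7 $6=14 $7=9
PC=2  or   $7, $4, $6        | $0=0 $1=7 $2=13 $3=11 $4=15 $5=7 $6=14 $7=15
PC=3  beq  $0, $5, L11       | $0=0 $1=7 $2=13 $3=11 $4=15 $5=7 $6=14 $7=15  [not taken]
PC=4  and  $2, $6, $7        | $0=0 $1=7 $2=14 $3=11 $4=15 $5=7 $6=14 $7=15
PC=5  xor  $4, $0, $5        | $0=0 $1=7 $2=14 $3=11 $4=7 $5=7 $6=14 $7=15
PC=6  xori  $7, $1, 0        | $0=0 $1=7 $2=14 $3=11 $4=7 $5=7 $6=14 $7=7
PC=7  beq  $6, $2, L11       | $0=0 $1=7 $2=14 $3=11 $4=7 $5=7 $6=14 $7=7  [TAKEN]
PC=8  slt  $6, $7, $2        | $0=0 $1=7 $2=14 $3=11 $4=7 $5=7 $6=1 $7=7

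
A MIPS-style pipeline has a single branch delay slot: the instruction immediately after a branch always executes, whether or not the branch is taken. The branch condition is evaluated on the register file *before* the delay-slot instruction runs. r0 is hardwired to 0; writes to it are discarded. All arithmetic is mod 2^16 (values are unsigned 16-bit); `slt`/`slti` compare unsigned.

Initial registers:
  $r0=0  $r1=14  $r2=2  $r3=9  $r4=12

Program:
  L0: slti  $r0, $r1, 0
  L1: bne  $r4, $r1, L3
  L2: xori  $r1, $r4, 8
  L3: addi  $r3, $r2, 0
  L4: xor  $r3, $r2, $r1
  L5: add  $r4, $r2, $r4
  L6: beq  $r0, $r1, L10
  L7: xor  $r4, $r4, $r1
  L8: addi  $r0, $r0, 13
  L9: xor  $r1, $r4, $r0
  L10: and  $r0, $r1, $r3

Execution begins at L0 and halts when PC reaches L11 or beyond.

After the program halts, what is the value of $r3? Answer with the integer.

6

#0 slti  $r0, $r1, 0 ; 0/14/2/9/12
#1 bne  $r4, $r1, L3 ; 0/14/2/9/12 ; →target
#2 xori  $r1, $r4, 8 ; 0/4/2/9/12
#3 addi  $r3, $r2, 0 ; 0/4/2/2/12
#4 xor  $r3, $r2, $r1 ; 0/4/2/6/12
#5 add  $r4, $r2, $r4 ; 0/4/2/6/14
#6 beq  $r0, $r1, L10 ; 0/4/2/6/14 ; →fallthru
#7 xor  $r4, $r4, $r1 ; 0/4/2/6/10
#8 addi  $r0, $r0, 13 ; 0/4/2/6/10
#9 xor  $r1, $r4, $r0 ; 0/10/2/6/10
#10 and  $r0, $r1, $r3 ; 0/10/2/6/10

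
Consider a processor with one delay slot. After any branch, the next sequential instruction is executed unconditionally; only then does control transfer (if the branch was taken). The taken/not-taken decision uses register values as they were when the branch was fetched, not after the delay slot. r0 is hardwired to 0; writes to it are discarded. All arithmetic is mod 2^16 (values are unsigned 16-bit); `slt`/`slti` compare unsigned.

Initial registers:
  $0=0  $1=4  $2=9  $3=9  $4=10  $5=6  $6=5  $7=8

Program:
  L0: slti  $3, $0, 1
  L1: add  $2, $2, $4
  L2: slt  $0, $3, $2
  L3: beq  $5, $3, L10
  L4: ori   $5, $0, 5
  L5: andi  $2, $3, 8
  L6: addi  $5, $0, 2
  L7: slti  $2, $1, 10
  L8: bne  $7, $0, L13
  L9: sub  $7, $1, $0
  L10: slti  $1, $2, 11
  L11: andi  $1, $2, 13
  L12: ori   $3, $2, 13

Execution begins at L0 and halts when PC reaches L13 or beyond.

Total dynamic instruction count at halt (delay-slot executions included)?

10

[0] slti  $3, $0, 1  →  {$0:0, $1:4, $2:9, $3:1, $4:10, $5:6, $6:5, $7:8}
[1] add  $2, $2, $4  →  {$0:0, $1:4, $2:19, $3:1, $4:10, $5:6, $6:5, $7:8}
[2] slt  $0, $3, $2  →  {$0:0, $1:4, $2:19, $3:1, $4:10, $5:6, $6:5, $7:8}
[3] beq  $5, $3, L10  →  {$0:0, $1:4, $2:19, $3:1, $4:10, $5:6, $6:5, $7:8}  ⟨branch fallthrough⟩
[4] ori   $5, $0, 5  →  {$0:0, $1:4, $2:19, $3:1, $4:10, $5:5, $6:5, $7:8}
[5] andi  $2, $3, 8  →  {$0:0, $1:4, $2:0, $3:1, $4:10, $5:5, $6:5, $7:8}
[6] addi  $5, $0, 2  →  {$0:0, $1:4, $2:0, $3:1, $4:10, $5:2, $6:5, $7:8}
[7] slti  $2, $1, 10  →  {$0:0, $1:4, $2:1, $3:1, $4:10, $5:2, $6:5, $7:8}
[8] bne  $7, $0, L13  →  {$0:0, $1:4, $2:1, $3:1, $4:10, $5:2, $6:5, $7:8}  ⟨branch taken⟩
[9] sub  $7, $1, $0  →  {$0:0, $1:4, $2:1, $3:1, $4:10, $5:2, $6:5, $7:4}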